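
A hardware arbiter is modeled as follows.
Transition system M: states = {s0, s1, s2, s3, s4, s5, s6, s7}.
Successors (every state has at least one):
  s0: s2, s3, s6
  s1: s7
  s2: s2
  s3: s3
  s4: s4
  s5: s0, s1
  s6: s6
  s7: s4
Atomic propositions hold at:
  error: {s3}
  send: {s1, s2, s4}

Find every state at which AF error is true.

AF error: least fixpoint, start Z0 = {s3}, add states with every successor in Z. Already a fixed point.
Sat(AF error) = {s3}

{s3}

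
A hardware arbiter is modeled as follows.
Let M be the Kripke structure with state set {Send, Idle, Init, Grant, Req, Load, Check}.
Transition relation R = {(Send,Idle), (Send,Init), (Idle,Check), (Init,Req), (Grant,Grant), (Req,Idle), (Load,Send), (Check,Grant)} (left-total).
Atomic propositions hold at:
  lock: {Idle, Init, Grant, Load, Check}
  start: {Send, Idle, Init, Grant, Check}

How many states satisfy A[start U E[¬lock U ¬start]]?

3

Sat(¬lock) = {Send, Req}
Sat(¬start) = {Req, Load}
E[¬lock U ¬start]: least fixpoint, start Z0 = Sat(¬start) = {Req, Load}, add states in Sat(¬lock) with some successor in Z. Already a fixed point.
Sat(E[¬lock U ¬start]) = {Req, Load}
A[start U E[¬lock U ¬start]]: least fixpoint, start Z0 = Sat(E[¬lock U ¬start]) = {Req, Load}, add states in Sat(start) with every successor in Z. Z1 = {Init, Req, Load}; fixed.
Sat(A[start U E[¬lock U ¬start]]) = {Init, Req, Load}
|Sat(A[start U E[¬lock U ¬start]])| = |{Init, Req, Load}| = 3.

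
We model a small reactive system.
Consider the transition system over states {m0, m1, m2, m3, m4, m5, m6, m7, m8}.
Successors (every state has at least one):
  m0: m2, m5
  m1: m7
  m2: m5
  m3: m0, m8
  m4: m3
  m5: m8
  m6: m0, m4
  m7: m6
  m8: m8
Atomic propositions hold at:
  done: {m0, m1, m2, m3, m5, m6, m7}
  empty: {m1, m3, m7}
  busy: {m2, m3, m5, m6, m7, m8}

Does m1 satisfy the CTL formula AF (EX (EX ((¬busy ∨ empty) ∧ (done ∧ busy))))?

Sat(¬busy) = {m0, m1, m4}
Sat(¬busy ∨ empty) = {m0, m1, m3, m4, m7}
Sat(done ∧ busy) = {m2, m3, m5, m6, m7}
Sat((¬busy ∨ empty) ∧ (done ∧ busy)) = {m3, m7}
Sat(EX ((¬busy ∨ empty) ∧ (done ∧ busy))) = {s : some successor in {m3, m7}} = {m1, m4}
Sat(EX (EX ((¬busy ∨ empty) ∧ (done ∧ busy)))) = {s : some successor in {m1, m4}} = {m6}
AF (EX (EX ((¬busy ∨ empty) ∧ (done ∧ busy)))): least fixpoint, start Z0 = {m6}, add states with every successor in Z. Z1 = {m6, m7}; Z2 = {m1, m6, m7}; fixed.
Sat(AF (EX (EX ((¬busy ∨ empty) ∧ (done ∧ busy))))) = {m1, m6, m7}
m1 ∈ Sat(AF (EX (EX ((¬busy ∨ empty) ∧ (done ∧ busy))))) = {m1, m6, m7}, so the formula holds at m1.

Yes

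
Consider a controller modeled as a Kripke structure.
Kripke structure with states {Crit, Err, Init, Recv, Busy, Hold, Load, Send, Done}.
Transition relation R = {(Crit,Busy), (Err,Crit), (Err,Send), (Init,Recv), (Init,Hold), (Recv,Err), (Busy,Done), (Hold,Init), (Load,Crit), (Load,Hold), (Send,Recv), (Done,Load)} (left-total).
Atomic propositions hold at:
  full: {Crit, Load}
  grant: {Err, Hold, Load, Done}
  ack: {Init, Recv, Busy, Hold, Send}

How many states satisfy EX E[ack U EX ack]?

Sat(EX ack) = {s : some successor in {Init, Recv, Busy, Hold, Send}} = {Crit, Err, Init, Hold, Load, Send}
E[ack U EX ack]: least fixpoint, start Z0 = Sat(EX ack) = {Crit, Err, Init, Hold, Load, Send}, add states in Sat(ack) with some successor in Z. Z1 = {Crit, Err, Init, Recv, Hold, Load, Send}; fixed.
Sat(E[ack U EX ack]) = {Crit, Err, Init, Recv, Hold, Load, Send}
Sat(EX E[ack U EX ack]) = {s : some successor in {Crit, Err, Init, Recv, Hold, Load, Send}} = {Err, Init, Recv, Hold, Load, Send, Done}
|Sat(EX E[ack U EX ack])| = |{Err, Init, Recv, Hold, Load, Send, Done}| = 7.

7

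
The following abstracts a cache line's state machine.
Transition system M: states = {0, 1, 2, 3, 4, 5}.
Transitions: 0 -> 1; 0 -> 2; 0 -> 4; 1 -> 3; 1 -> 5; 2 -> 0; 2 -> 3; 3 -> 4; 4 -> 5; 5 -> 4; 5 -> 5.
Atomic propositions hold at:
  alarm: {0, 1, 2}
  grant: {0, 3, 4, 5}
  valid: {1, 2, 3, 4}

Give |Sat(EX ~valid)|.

Sat(~valid) = {0, 5}
Sat(EX ~valid) = {s : some successor in {0, 5}} = {1, 2, 4, 5}
|Sat(EX ~valid)| = |{1, 2, 4, 5}| = 4.

4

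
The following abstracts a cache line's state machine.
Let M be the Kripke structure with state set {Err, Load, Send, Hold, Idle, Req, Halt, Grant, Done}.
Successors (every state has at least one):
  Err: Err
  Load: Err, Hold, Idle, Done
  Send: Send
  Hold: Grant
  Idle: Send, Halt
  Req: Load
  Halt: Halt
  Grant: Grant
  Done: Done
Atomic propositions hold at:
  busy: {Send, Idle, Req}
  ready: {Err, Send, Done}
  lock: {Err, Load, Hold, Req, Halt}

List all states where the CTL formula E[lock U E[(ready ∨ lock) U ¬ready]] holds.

Sat(ready ∨ lock) = {Err, Load, Send, Hold, Req, Halt, Done}
Sat(¬ready) = {Load, Hold, Idle, Req, Halt, Grant}
E[(ready ∨ lock) U ¬ready]: least fixpoint, start Z0 = Sat(¬ready) = {Load, Hold, Idle, Req, Halt, Grant}, add states in Sat(ready ∨ lock) with some successor in Z. Already a fixed point.
Sat(E[(ready ∨ lock) U ¬ready]) = {Load, Hold, Idle, Req, Halt, Grant}
E[lock U E[(ready ∨ lock) U ¬ready]]: least fixpoint, start Z0 = Sat(E[(ready ∨ lock) U ¬ready]) = {Load, Hold, Idle, Req, Halt, Grant}, add states in Sat(lock) with some successor in Z. Already a fixed point.
Sat(E[lock U E[(ready ∨ lock) U ¬ready]]) = {Load, Hold, Idle, Req, Halt, Grant}

{Load, Hold, Idle, Req, Halt, Grant}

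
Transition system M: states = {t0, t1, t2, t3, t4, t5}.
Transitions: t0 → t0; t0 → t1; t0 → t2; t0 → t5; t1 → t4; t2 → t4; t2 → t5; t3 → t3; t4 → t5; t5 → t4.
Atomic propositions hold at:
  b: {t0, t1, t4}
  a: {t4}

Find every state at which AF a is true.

{t1, t2, t4, t5}

AF a: least fixpoint, start Z0 = {t4}, add states with every successor in Z. Z1 = {t1, t4, t5}; Z2 = {t1, t2, t4, t5}; fixed.
Sat(AF a) = {t1, t2, t4, t5}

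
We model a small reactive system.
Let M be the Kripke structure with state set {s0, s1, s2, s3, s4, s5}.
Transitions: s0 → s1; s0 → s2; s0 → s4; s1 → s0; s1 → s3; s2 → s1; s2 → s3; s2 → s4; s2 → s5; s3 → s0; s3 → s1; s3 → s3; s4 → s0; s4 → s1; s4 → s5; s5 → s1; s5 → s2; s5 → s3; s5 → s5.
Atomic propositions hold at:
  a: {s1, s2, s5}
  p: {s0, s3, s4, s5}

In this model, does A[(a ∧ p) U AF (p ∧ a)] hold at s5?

Yes

Sat(a ∧ p) = {s5}
Sat(p ∧ a) = {s5}
AF (p ∧ a): least fixpoint, start Z0 = {s5}, add states with every successor in Z. Already a fixed point.
Sat(AF (p ∧ a)) = {s5}
A[(a ∧ p) U AF (p ∧ a)]: least fixpoint, start Z0 = Sat(AF (p ∧ a)) = {s5}, add states in Sat(a ∧ p) with every successor in Z. Already a fixed point.
Sat(A[(a ∧ p) U AF (p ∧ a)]) = {s5}
s5 ∈ Sat(A[(a ∧ p) U AF (p ∧ a)]) = {s5}, so the formula holds at s5.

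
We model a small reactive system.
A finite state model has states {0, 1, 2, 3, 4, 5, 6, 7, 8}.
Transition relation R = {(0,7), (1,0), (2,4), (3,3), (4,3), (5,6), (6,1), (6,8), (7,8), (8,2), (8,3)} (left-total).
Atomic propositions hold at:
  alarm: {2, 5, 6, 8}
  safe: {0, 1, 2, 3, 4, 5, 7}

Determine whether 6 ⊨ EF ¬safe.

Sat(¬safe) = {6, 8}
EF ¬safe: least fixpoint, start Z0 = {6, 8}, add states with some successor in Z. Z1 = {5, 6, 7, 8}; Z2 = {0, 5, 6, 7, 8}; Z3 = {0, 1, 5, 6, 7, 8}; fixed.
Sat(EF ¬safe) = {0, 1, 5, 6, 7, 8}
6 ∈ Sat(EF ¬safe) = {0, 1, 5, 6, 7, 8}, so the formula holds at 6.

Yes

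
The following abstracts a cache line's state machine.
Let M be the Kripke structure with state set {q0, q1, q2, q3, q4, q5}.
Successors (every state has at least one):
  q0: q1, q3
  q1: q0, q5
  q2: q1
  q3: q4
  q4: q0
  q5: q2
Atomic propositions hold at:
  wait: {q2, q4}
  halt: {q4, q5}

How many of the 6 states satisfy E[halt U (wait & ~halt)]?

2

Sat(~halt) = {q0, q1, q2, q3}
Sat(wait & ~halt) = {q2}
E[halt U (wait & ~halt)]: least fixpoint, start Z0 = Sat((wait & ~halt)) = {q2}, add states in Sat(halt) with some successor in Z. Z1 = {q2, q5}; fixed.
Sat(E[halt U (wait & ~halt)]) = {q2, q5}
|Sat(E[halt U (wait & ~halt)])| = |{q2, q5}| = 2.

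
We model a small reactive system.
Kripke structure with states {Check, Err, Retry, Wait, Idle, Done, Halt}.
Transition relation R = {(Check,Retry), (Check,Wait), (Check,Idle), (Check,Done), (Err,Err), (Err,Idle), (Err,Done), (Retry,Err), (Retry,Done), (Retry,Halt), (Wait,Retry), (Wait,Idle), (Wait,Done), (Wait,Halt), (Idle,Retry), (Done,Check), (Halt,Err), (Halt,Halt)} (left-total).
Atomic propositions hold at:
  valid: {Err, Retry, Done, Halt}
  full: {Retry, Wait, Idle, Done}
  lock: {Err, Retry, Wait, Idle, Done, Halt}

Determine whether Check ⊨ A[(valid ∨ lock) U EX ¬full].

Sat(valid ∨ lock) = {Err, Retry, Wait, Idle, Done, Halt}
Sat(¬full) = {Check, Err, Halt}
Sat(EX ¬full) = {s : some successor in {Check, Err, Halt}} = {Err, Retry, Wait, Done, Halt}
A[(valid ∨ lock) U EX ¬full]: least fixpoint, start Z0 = Sat(EX ¬full) = {Err, Retry, Wait, Done, Halt}, add states in Sat(valid ∨ lock) with every successor in Z. Z1 = {Err, Retry, Wait, Idle, Done, Halt}; fixed.
Sat(A[(valid ∨ lock) U EX ¬full]) = {Err, Retry, Wait, Idle, Done, Halt}
Check ∉ Sat(A[(valid ∨ lock) U EX ¬full]) = {Err, Retry, Wait, Idle, Done, Halt}, so the formula does not hold at Check.

No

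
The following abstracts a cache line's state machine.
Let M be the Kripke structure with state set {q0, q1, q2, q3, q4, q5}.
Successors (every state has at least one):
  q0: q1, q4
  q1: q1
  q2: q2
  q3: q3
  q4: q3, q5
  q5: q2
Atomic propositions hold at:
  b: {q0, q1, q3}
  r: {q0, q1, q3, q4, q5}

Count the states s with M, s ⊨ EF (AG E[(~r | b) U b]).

Sat(~r) = {q2}
Sat(~r | b) = {q0, q1, q2, q3}
E[(~r | b) U b]: least fixpoint, start Z0 = Sat(b) = {q0, q1, q3}, add states in Sat(~r | b) with some successor in Z. Already a fixed point.
Sat(E[(~r | b) U b]) = {q0, q1, q3}
AG E[(~r | b) U b]: greatest fixpoint, start Z0 = {q0, q1, q3}, keep only states in Sat with every successor in Z. Z1 = {q1, q3}; fixed.
Sat(AG E[(~r | b) U b]) = {q1, q3}
EF (AG E[(~r | b) U b]): least fixpoint, start Z0 = {q1, q3}, add states with some successor in Z. Z1 = {q0, q1, q3, q4}; fixed.
Sat(EF (AG E[(~r | b) U b])) = {q0, q1, q3, q4}
|Sat(EF (AG E[(~r | b) U b]))| = |{q0, q1, q3, q4}| = 4.

4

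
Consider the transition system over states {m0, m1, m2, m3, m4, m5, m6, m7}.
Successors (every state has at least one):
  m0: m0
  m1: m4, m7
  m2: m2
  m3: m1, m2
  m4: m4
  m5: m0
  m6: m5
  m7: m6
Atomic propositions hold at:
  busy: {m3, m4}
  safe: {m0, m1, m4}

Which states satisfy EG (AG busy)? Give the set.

{m4}

AG busy: greatest fixpoint, start Z0 = {m3, m4}, keep only states in Sat with every successor in Z. Z1 = {m4}; fixed.
Sat(AG busy) = {m4}
EG (AG busy): greatest fixpoint, start Z0 = {m4}, keep only states in Sat with some successor in Z. Already a fixed point.
Sat(EG (AG busy)) = {m4}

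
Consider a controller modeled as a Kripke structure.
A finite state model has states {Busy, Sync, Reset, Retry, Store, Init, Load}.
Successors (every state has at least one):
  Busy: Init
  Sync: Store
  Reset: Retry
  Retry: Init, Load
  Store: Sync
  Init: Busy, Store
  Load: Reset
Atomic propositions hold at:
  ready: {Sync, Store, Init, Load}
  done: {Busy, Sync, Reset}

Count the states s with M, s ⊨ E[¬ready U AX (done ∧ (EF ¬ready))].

Sat(¬ready) = {Busy, Reset, Retry}
EF ¬ready: least fixpoint, start Z0 = {Busy, Reset, Retry}, add states with some successor in Z. Z1 = {Busy, Reset, Retry, Init, Load}; fixed.
Sat(EF ¬ready) = {Busy, Reset, Retry, Init, Load}
Sat(done ∧ (EF ¬ready)) = {Busy, Reset}
Sat(AX (done ∧ (EF ¬ready))) = {s : every successor in {Busy, Reset}} = {Load}
E[¬ready U AX (done ∧ (EF ¬ready))]: least fixpoint, start Z0 = Sat(AX (done ∧ (EF ¬ready))) = {Load}, add states in Sat(¬ready) with some successor in Z. Z1 = {Retry, Load}; Z2 = {Reset, Retry, Load}; fixed.
Sat(E[¬ready U AX (done ∧ (EF ¬ready))]) = {Reset, Retry, Load}
|Sat(E[¬ready U AX (done ∧ (EF ¬ready))])| = |{Reset, Retry, Load}| = 3.

3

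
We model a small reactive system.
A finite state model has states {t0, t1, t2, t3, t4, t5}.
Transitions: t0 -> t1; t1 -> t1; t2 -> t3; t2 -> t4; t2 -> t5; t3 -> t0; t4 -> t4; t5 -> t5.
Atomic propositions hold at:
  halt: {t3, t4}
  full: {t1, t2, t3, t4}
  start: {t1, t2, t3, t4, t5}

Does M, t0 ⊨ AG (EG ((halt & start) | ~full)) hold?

Sat(halt & start) = {t3, t4}
Sat(~full) = {t0, t5}
Sat((halt & start) | ~full) = {t0, t3, t4, t5}
EG ((halt & start) | ~full): greatest fixpoint, start Z0 = {t0, t3, t4, t5}, keep only states in Sat with some successor in Z. Z1 = {t3, t4, t5}; Z2 = {t4, t5}; fixed.
Sat(EG ((halt & start) | ~full)) = {t4, t5}
AG (EG ((halt & start) | ~full)): greatest fixpoint, start Z0 = {t4, t5}, keep only states in Sat with every successor in Z. Already a fixed point.
Sat(AG (EG ((halt & start) | ~full))) = {t4, t5}
t0 ∉ Sat(AG (EG ((halt & start) | ~full))) = {t4, t5}, so the formula does not hold at t0.

No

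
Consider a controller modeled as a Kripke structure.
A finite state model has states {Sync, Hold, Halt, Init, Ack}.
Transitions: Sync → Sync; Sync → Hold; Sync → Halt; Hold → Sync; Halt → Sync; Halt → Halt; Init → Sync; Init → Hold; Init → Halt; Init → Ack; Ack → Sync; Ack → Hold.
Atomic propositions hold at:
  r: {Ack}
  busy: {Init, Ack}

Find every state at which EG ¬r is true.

Sat(¬r) = {Sync, Hold, Halt, Init}
EG ¬r: greatest fixpoint, start Z0 = {Sync, Hold, Halt, Init}, keep only states in Sat with some successor in Z. Already a fixed point.
Sat(EG ¬r) = {Sync, Hold, Halt, Init}

{Sync, Hold, Halt, Init}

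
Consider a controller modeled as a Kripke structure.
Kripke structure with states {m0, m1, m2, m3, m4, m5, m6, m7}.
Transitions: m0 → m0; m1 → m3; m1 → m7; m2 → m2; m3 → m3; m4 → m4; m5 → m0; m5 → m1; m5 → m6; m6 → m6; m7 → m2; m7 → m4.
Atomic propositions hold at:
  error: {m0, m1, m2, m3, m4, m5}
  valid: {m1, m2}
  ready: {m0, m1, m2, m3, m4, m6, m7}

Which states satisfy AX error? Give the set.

{m0, m2, m3, m4, m7}

Sat(AX error) = {s : every successor in {m0, m1, m2, m3, m4, m5}} = {m0, m2, m3, m4, m7}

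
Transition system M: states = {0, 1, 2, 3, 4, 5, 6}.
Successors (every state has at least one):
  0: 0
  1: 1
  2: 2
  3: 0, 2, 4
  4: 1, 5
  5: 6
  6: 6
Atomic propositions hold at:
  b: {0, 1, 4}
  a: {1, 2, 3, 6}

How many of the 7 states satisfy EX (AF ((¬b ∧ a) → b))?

Sat(¬b) = {2, 3, 5, 6}
Sat(¬b ∧ a) = {2, 3, 6}
Sat((¬b ∧ a) → b) = {0, 1, 4, 5}
AF ((¬b ∧ a) → b): least fixpoint, start Z0 = {0, 1, 4, 5}, add states with every successor in Z. Already a fixed point.
Sat(AF ((¬b ∧ a) → b)) = {0, 1, 4, 5}
Sat(EX (AF ((¬b ∧ a) → b))) = {s : some successor in {0, 1, 4, 5}} = {0, 1, 3, 4}
|Sat(EX (AF ((¬b ∧ a) → b)))| = |{0, 1, 3, 4}| = 4.

4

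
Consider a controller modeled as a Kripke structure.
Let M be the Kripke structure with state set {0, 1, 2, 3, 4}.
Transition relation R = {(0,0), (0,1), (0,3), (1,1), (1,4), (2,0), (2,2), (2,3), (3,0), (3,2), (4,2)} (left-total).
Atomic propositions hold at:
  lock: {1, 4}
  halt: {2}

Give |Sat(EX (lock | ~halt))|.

4

Sat(~halt) = {0, 1, 3, 4}
Sat(lock | ~halt) = {0, 1, 3, 4}
Sat(EX (lock | ~halt)) = {s : some successor in {0, 1, 3, 4}} = {0, 1, 2, 3}
|Sat(EX (lock | ~halt))| = |{0, 1, 2, 3}| = 4.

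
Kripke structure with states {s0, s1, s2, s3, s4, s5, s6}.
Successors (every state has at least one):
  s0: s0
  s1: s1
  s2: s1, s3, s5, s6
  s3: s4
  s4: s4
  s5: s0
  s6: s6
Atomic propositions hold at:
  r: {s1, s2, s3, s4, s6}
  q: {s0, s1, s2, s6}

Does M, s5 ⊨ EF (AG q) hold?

Yes

AG q: greatest fixpoint, start Z0 = {s0, s1, s2, s6}, keep only states in Sat with every successor in Z. Z1 = {s0, s1, s6}; fixed.
Sat(AG q) = {s0, s1, s6}
EF (AG q): least fixpoint, start Z0 = {s0, s1, s6}, add states with some successor in Z. Z1 = {s0, s1, s2, s5, s6}; fixed.
Sat(EF (AG q)) = {s0, s1, s2, s5, s6}
s5 ∈ Sat(EF (AG q)) = {s0, s1, s2, s5, s6}, so the formula holds at s5.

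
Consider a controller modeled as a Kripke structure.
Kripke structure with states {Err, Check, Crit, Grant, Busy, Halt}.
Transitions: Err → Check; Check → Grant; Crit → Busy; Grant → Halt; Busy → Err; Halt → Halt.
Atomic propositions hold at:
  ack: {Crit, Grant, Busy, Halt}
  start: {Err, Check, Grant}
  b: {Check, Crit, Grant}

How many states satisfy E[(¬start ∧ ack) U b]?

Sat(¬start) = {Crit, Busy, Halt}
Sat(¬start ∧ ack) = {Crit, Busy, Halt}
E[(¬start ∧ ack) U b]: least fixpoint, start Z0 = Sat(b) = {Check, Crit, Grant}, add states in Sat(¬start ∧ ack) with some successor in Z. Already a fixed point.
Sat(E[(¬start ∧ ack) U b]) = {Check, Crit, Grant}
|Sat(E[(¬start ∧ ack) U b])| = |{Check, Crit, Grant}| = 3.

3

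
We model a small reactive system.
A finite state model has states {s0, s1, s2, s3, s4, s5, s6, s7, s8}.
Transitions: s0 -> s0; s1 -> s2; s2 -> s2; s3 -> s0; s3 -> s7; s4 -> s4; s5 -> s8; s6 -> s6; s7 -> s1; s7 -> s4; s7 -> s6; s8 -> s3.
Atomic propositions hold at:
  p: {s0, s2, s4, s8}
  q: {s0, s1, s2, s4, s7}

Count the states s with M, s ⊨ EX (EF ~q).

5

Sat(~q) = {s3, s5, s6, s8}
EF ~q: least fixpoint, start Z0 = {s3, s5, s6, s8}, add states with some successor in Z. Z1 = {s3, s5, s6, s7, s8}; fixed.
Sat(EF ~q) = {s3, s5, s6, s7, s8}
Sat(EX (EF ~q)) = {s : some successor in {s3, s5, s6, s7, s8}} = {s3, s5, s6, s7, s8}
|Sat(EX (EF ~q))| = |{s3, s5, s6, s7, s8}| = 5.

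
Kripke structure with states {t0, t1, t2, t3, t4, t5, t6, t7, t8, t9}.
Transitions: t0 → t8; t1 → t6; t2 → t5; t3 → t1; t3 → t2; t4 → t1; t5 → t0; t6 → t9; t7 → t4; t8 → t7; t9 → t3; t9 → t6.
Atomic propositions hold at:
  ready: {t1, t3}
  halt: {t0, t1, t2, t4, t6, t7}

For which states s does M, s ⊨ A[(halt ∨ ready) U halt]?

Sat(halt ∨ ready) = {t0, t1, t2, t3, t4, t6, t7}
A[(halt ∨ ready) U halt]: least fixpoint, start Z0 = Sat(halt) = {t0, t1, t2, t4, t6, t7}, add states in Sat(halt ∨ ready) with every successor in Z. Z1 = {t0, t1, t2, t3, t4, t6, t7}; fixed.
Sat(A[(halt ∨ ready) U halt]) = {t0, t1, t2, t3, t4, t6, t7}

{t0, t1, t2, t3, t4, t6, t7}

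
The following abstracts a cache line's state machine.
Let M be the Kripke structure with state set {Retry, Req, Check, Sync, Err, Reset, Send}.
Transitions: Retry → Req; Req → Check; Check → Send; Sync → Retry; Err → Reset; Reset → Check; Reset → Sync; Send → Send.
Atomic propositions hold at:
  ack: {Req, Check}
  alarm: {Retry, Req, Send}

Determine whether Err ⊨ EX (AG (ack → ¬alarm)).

No

Sat(¬alarm) = {Check, Sync, Err, Reset}
Sat(ack → ¬alarm) = {Retry, Check, Sync, Err, Reset, Send}
AG (ack → ¬alarm): greatest fixpoint, start Z0 = {Retry, Check, Sync, Err, Reset, Send}, keep only states in Sat with every successor in Z. Z1 = {Check, Sync, Err, Reset, Send}; Z2 = {Check, Err, Reset, Send}; Z3 = {Check, Err, Send}; Z4 = {Check, Send}; fixed.
Sat(AG (ack → ¬alarm)) = {Check, Send}
Sat(EX (AG (ack → ¬alarm))) = {s : some successor in {Check, Send}} = {Req, Check, Reset, Send}
Err ∉ Sat(EX (AG (ack → ¬alarm))) = {Req, Check, Reset, Send}, so the formula does not hold at Err.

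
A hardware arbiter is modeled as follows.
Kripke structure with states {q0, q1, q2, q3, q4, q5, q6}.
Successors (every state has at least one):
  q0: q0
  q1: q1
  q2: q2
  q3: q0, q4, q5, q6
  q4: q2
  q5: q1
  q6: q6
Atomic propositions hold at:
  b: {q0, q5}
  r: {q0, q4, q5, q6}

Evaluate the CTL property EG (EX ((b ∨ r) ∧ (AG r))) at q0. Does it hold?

Sat(b ∨ r) = {q0, q4, q5, q6}
AG r: greatest fixpoint, start Z0 = {q0, q4, q5, q6}, keep only states in Sat with every successor in Z. Z1 = {q0, q6}; fixed.
Sat(AG r) = {q0, q6}
Sat((b ∨ r) ∧ (AG r)) = {q0, q6}
Sat(EX ((b ∨ r) ∧ (AG r))) = {s : some successor in {q0, q6}} = {q0, q3, q6}
EG (EX ((b ∨ r) ∧ (AG r))): greatest fixpoint, start Z0 = {q0, q3, q6}, keep only states in Sat with some successor in Z. Already a fixed point.
Sat(EG (EX ((b ∨ r) ∧ (AG r)))) = {q0, q3, q6}
q0 ∈ Sat(EG (EX ((b ∨ r) ∧ (AG r)))) = {q0, q3, q6}, so the formula holds at q0.

Yes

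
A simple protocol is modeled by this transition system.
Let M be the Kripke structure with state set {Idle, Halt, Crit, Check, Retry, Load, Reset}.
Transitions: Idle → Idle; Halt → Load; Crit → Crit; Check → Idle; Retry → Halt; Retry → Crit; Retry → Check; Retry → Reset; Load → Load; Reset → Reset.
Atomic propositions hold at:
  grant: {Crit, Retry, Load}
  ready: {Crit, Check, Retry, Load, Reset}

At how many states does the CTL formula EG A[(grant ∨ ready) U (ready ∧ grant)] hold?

3

Sat(grant ∨ ready) = {Crit, Check, Retry, Load, Reset}
Sat(ready ∧ grant) = {Crit, Retry, Load}
A[(grant ∨ ready) U (ready ∧ grant)]: least fixpoint, start Z0 = Sat((ready ∧ grant)) = {Crit, Retry, Load}, add states in Sat(grant ∨ ready) with every successor in Z. Already a fixed point.
Sat(A[(grant ∨ ready) U (ready ∧ grant)]) = {Crit, Retry, Load}
EG A[(grant ∨ ready) U (ready ∧ grant)]: greatest fixpoint, start Z0 = {Crit, Retry, Load}, keep only states in Sat with some successor in Z. Already a fixed point.
Sat(EG A[(grant ∨ ready) U (ready ∧ grant)]) = {Crit, Retry, Load}
|Sat(EG A[(grant ∨ ready) U (ready ∧ grant)])| = |{Crit, Retry, Load}| = 3.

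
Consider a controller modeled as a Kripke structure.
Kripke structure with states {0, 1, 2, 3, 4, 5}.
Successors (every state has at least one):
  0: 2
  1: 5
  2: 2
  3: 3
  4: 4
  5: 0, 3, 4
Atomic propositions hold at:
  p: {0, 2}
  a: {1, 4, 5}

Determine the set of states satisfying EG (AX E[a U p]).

{0, 2}

E[a U p]: least fixpoint, start Z0 = Sat(p) = {0, 2}, add states in Sat(a) with some successor in Z. Z1 = {0, 2, 5}; Z2 = {0, 1, 2, 5}; fixed.
Sat(E[a U p]) = {0, 1, 2, 5}
Sat(AX E[a U p]) = {s : every successor in {0, 1, 2, 5}} = {0, 1, 2}
EG (AX E[a U p]): greatest fixpoint, start Z0 = {0, 1, 2}, keep only states in Sat with some successor in Z. Z1 = {0, 2}; fixed.
Sat(EG (AX E[a U p])) = {0, 2}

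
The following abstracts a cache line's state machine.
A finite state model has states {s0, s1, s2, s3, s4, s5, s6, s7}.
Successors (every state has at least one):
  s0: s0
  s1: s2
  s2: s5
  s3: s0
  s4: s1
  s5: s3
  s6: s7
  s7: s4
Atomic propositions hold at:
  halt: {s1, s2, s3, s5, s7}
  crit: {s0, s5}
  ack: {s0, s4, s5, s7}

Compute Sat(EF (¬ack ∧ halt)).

Sat(¬ack) = {s1, s2, s3, s6}
Sat(¬ack ∧ halt) = {s1, s2, s3}
EF (¬ack ∧ halt): least fixpoint, start Z0 = {s1, s2, s3}, add states with some successor in Z. Z1 = {s1, s2, s3, s4, s5}; Z2 = {s1, s2, s3, s4, s5, s7}; Z3 = {s1, s2, s3, s4, s5, s6, s7}; fixed.
Sat(EF (¬ack ∧ halt)) = {s1, s2, s3, s4, s5, s6, s7}

{s1, s2, s3, s4, s5, s6, s7}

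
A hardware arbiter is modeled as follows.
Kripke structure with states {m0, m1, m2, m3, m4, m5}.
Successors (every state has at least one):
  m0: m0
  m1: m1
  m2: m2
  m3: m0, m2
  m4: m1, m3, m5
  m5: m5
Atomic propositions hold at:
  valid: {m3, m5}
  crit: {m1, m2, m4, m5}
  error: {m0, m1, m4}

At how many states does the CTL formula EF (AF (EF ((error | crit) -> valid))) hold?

Sat(error | crit) = {m0, m1, m2, m4, m5}
Sat((error | crit) -> valid) = {m3, m5}
EF ((error | crit) -> valid): least fixpoint, start Z0 = {m3, m5}, add states with some successor in Z. Z1 = {m3, m4, m5}; fixed.
Sat(EF ((error | crit) -> valid)) = {m3, m4, m5}
AF (EF ((error | crit) -> valid)): least fixpoint, start Z0 = {m3, m4, m5}, add states with every successor in Z. Already a fixed point.
Sat(AF (EF ((error | crit) -> valid))) = {m3, m4, m5}
EF (AF (EF ((error | crit) -> valid))): least fixpoint, start Z0 = {m3, m4, m5}, add states with some successor in Z. Already a fixed point.
Sat(EF (AF (EF ((error | crit) -> valid)))) = {m3, m4, m5}
|Sat(EF (AF (EF ((error | crit) -> valid))))| = |{m3, m4, m5}| = 3.

3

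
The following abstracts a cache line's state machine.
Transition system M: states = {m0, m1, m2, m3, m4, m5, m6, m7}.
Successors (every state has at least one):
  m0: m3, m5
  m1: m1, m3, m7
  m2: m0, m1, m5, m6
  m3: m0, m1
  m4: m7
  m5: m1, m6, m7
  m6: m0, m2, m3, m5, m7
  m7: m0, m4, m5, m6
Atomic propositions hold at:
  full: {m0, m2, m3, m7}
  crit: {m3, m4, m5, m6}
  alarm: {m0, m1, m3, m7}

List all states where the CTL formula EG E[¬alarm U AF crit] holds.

Sat(¬alarm) = {m2, m4, m5, m6}
AF crit: least fixpoint, start Z0 = {m3, m4, m5, m6}, add states with every successor in Z. Z1 = {m0, m3, m4, m5, m6}; Z2 = {m0, m3, m4, m5, m6, m7}; fixed.
Sat(AF crit) = {m0, m3, m4, m5, m6, m7}
E[¬alarm U AF crit]: least fixpoint, start Z0 = Sat(AF crit) = {m0, m3, m4, m5, m6, m7}, add states in Sat(¬alarm) with some successor in Z. Z1 = {m0, m2, m3, m4, m5, m6, m7}; fixed.
Sat(E[¬alarm U AF crit]) = {m0, m2, m3, m4, m5, m6, m7}
EG E[¬alarm U AF crit]: greatest fixpoint, start Z0 = {m0, m2, m3, m4, m5, m6, m7}, keep only states in Sat with some successor in Z. Already a fixed point.
Sat(EG E[¬alarm U AF crit]) = {m0, m2, m3, m4, m5, m6, m7}

{m0, m2, m3, m4, m5, m6, m7}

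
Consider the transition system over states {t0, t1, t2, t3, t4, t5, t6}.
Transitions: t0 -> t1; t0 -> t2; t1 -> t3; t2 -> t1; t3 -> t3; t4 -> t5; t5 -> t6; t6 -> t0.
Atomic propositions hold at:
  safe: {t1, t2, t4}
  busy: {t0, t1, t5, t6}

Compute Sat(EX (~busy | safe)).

Sat(~busy) = {t2, t3, t4}
Sat(~busy | safe) = {t1, t2, t3, t4}
Sat(EX (~busy | safe)) = {s : some successor in {t1, t2, t3, t4}} = {t0, t1, t2, t3}

{t0, t1, t2, t3}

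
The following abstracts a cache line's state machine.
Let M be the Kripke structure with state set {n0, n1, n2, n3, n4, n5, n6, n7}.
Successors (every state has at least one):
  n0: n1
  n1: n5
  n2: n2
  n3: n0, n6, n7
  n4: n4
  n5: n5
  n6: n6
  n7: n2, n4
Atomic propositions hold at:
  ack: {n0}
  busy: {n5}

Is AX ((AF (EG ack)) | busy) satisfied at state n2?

EG ack: greatest fixpoint, start Z0 = {n0}, keep only states in Sat with some successor in Z. Z1 = ∅; fixed.
Sat(EG ack) = ∅
AF (EG ack): least fixpoint, start Z0 = ∅, add states with every successor in Z. Already a fixed point.
Sat(AF (EG ack)) = ∅
Sat((AF (EG ack)) | busy) = {n5}
Sat(AX ((AF (EG ack)) | busy)) = {s : every successor in {n5}} = {n1, n5}
n2 ∉ Sat(AX ((AF (EG ack)) | busy)) = {n1, n5}, so the formula does not hold at n2.

No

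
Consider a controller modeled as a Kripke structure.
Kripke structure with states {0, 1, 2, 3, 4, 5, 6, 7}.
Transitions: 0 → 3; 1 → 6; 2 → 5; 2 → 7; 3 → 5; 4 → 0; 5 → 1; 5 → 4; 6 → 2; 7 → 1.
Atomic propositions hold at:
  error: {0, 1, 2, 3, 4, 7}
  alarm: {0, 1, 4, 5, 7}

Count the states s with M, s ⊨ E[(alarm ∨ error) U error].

Sat(alarm ∨ error) = {0, 1, 2, 3, 4, 5, 7}
E[(alarm ∨ error) U error]: least fixpoint, start Z0 = Sat(error) = {0, 1, 2, 3, 4, 7}, add states in Sat(alarm ∨ error) with some successor in Z. Z1 = {0, 1, 2, 3, 4, 5, 7}; fixed.
Sat(E[(alarm ∨ error) U error]) = {0, 1, 2, 3, 4, 5, 7}
|Sat(E[(alarm ∨ error) U error])| = |{0, 1, 2, 3, 4, 5, 7}| = 7.

7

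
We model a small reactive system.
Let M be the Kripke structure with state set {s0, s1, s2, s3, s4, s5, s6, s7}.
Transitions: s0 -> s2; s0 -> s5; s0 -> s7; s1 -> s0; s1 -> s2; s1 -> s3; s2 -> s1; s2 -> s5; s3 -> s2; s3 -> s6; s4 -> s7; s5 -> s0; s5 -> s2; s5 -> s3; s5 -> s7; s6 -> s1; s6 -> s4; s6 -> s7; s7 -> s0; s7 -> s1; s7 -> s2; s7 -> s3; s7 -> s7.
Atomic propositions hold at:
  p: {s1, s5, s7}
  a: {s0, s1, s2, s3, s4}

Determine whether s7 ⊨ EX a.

Yes

Sat(EX a) = {s : some successor in {s0, s1, s2, s3, s4}} = {s0, s1, s2, s3, s5, s6, s7}
s7 ∈ Sat(EX a) = {s0, s1, s2, s3, s5, s6, s7}, so the formula holds at s7.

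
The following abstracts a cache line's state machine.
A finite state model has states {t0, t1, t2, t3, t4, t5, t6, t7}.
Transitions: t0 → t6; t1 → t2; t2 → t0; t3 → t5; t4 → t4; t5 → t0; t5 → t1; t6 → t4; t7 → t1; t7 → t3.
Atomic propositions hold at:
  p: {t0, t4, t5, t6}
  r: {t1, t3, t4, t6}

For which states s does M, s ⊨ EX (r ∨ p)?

Sat(r ∨ p) = {t0, t1, t3, t4, t5, t6}
Sat(EX (r ∨ p)) = {s : some successor in {t0, t1, t3, t4, t5, t6}} = {t0, t2, t3, t4, t5, t6, t7}

{t0, t2, t3, t4, t5, t6, t7}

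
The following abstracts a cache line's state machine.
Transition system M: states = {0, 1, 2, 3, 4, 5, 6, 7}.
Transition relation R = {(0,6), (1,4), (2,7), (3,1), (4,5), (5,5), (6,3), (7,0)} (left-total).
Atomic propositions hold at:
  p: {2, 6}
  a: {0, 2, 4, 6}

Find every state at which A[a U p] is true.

{0, 2, 6}

A[a U p]: least fixpoint, start Z0 = Sat(p) = {2, 6}, add states in Sat(a) with every successor in Z. Z1 = {0, 2, 6}; fixed.
Sat(A[a U p]) = {0, 2, 6}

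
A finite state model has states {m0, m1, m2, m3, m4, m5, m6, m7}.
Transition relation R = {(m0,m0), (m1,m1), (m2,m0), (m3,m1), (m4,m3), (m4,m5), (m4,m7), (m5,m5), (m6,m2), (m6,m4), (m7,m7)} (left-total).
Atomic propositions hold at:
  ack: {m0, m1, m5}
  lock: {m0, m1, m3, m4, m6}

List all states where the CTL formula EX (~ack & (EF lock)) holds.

{m4, m6}

Sat(~ack) = {m2, m3, m4, m6, m7}
EF lock: least fixpoint, start Z0 = {m0, m1, m3, m4, m6}, add states with some successor in Z. Z1 = {m0, m1, m2, m3, m4, m6}; fixed.
Sat(EF lock) = {m0, m1, m2, m3, m4, m6}
Sat(~ack & (EF lock)) = {m2, m3, m4, m6}
Sat(EX (~ack & (EF lock))) = {s : some successor in {m2, m3, m4, m6}} = {m4, m6}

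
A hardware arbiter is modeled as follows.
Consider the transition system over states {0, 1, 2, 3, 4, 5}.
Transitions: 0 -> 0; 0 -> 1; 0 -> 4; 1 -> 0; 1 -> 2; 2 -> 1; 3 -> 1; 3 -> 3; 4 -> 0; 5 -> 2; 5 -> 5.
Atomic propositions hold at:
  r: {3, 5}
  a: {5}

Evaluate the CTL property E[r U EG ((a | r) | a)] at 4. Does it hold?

No

Sat(a | r) = {3, 5}
Sat((a | r) | a) = {3, 5}
EG ((a | r) | a): greatest fixpoint, start Z0 = {3, 5}, keep only states in Sat with some successor in Z. Already a fixed point.
Sat(EG ((a | r) | a)) = {3, 5}
E[r U EG ((a | r) | a)]: least fixpoint, start Z0 = Sat(EG ((a | r) | a)) = {3, 5}, add states in Sat(r) with some successor in Z. Already a fixed point.
Sat(E[r U EG ((a | r) | a)]) = {3, 5}
4 ∉ Sat(E[r U EG ((a | r) | a)]) = {3, 5}, so the formula does not hold at 4.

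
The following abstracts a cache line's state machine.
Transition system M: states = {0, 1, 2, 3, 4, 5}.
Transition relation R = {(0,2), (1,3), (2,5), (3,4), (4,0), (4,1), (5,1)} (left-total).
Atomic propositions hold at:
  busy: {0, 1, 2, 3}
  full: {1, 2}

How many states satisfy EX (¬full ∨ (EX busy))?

5

Sat(¬full) = {0, 3, 4, 5}
Sat(EX busy) = {s : some successor in {0, 1, 2, 3}} = {0, 1, 4, 5}
Sat(¬full ∨ (EX busy)) = {0, 1, 3, 4, 5}
Sat(EX (¬full ∨ (EX busy))) = {s : some successor in {0, 1, 3, 4, 5}} = {1, 2, 3, 4, 5}
|Sat(EX (¬full ∨ (EX busy)))| = |{1, 2, 3, 4, 5}| = 5.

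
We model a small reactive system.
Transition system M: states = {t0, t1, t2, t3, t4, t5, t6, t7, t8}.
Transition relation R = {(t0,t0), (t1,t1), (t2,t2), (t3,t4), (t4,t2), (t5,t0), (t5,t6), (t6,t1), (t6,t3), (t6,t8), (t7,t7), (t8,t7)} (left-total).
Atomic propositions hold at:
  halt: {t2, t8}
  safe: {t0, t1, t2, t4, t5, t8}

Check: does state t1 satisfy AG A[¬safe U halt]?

Sat(¬safe) = {t3, t6, t7}
A[¬safe U halt]: least fixpoint, start Z0 = Sat(halt) = {t2, t8}, add states in Sat(¬safe) with every successor in Z. Already a fixed point.
Sat(A[¬safe U halt]) = {t2, t8}
AG A[¬safe U halt]: greatest fixpoint, start Z0 = {t2, t8}, keep only states in Sat with every successor in Z. Z1 = {t2}; fixed.
Sat(AG A[¬safe U halt]) = {t2}
t1 ∉ Sat(AG A[¬safe U halt]) = {t2}, so the formula does not hold at t1.

No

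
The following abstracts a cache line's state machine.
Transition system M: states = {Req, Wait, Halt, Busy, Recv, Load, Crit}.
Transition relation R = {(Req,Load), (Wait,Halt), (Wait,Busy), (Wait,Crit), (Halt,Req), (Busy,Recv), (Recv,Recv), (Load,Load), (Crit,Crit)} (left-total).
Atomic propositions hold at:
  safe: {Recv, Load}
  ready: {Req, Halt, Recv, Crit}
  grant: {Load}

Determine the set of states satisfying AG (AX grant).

{Req, Load}

Sat(AX grant) = {s : every successor in {Load}} = {Req, Load}
AG (AX grant): greatest fixpoint, start Z0 = {Req, Load}, keep only states in Sat with every successor in Z. Already a fixed point.
Sat(AG (AX grant)) = {Req, Load}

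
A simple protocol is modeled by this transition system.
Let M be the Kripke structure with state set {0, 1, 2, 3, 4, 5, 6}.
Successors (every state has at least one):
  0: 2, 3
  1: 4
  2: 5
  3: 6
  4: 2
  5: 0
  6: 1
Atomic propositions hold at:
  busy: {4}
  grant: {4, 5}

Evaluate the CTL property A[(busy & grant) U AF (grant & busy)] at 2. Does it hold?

Sat(busy & grant) = {4}
Sat(grant & busy) = {4}
AF (grant & busy): least fixpoint, start Z0 = {4}, add states with every successor in Z. Z1 = {1, 4}; Z2 = {1, 4, 6}; Z3 = {1, 3, 4, 6}; fixed.
Sat(AF (grant & busy)) = {1, 3, 4, 6}
A[(busy & grant) U AF (grant & busy)]: least fixpoint, start Z0 = Sat(AF (grant & busy)) = {1, 3, 4, 6}, add states in Sat(busy & grant) with every successor in Z. Already a fixed point.
Sat(A[(busy & grant) U AF (grant & busy)]) = {1, 3, 4, 6}
2 ∉ Sat(A[(busy & grant) U AF (grant & busy)]) = {1, 3, 4, 6}, so the formula does not hold at 2.

No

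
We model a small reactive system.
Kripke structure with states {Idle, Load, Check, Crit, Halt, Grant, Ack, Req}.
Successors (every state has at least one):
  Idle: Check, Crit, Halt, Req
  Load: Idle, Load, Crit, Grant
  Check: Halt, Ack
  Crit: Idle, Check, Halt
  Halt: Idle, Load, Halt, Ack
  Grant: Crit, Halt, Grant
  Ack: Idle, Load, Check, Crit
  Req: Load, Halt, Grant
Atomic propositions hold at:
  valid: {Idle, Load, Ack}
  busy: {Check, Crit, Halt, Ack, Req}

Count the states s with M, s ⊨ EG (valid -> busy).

Sat(valid -> busy) = {Check, Crit, Halt, Grant, Ack, Req}
EG (valid -> busy): greatest fixpoint, start Z0 = {Check, Crit, Halt, Grant, Ack, Req}, keep only states in Sat with some successor in Z. Already a fixed point.
Sat(EG (valid -> busy)) = {Check, Crit, Halt, Grant, Ack, Req}
|Sat(EG (valid -> busy))| = |{Check, Crit, Halt, Grant, Ack, Req}| = 6.

6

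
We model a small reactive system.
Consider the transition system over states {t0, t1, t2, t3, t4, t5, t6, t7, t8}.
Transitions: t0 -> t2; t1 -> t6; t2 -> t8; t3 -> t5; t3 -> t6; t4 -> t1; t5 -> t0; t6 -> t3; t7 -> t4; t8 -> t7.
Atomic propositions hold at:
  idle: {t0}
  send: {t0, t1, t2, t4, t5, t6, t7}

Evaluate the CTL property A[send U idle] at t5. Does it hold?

A[send U idle]: least fixpoint, start Z0 = Sat(idle) = {t0}, add states in Sat(send) with every successor in Z. Z1 = {t0, t5}; fixed.
Sat(A[send U idle]) = {t0, t5}
t5 ∈ Sat(A[send U idle]) = {t0, t5}, so the formula holds at t5.

Yes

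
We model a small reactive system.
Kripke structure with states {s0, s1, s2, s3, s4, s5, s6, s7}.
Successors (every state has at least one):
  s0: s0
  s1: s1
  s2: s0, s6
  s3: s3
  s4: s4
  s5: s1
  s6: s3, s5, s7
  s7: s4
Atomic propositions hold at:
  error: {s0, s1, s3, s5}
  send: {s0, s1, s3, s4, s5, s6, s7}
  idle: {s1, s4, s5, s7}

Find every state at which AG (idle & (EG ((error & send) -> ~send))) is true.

Sat(error & send) = {s0, s1, s3, s5}
Sat(~send) = {s2}
Sat((error & send) -> ~send) = {s2, s4, s6, s7}
EG ((error & send) -> ~send): greatest fixpoint, start Z0 = {s2, s4, s6, s7}, keep only states in Sat with some successor in Z. Already a fixed point.
Sat(EG ((error & send) -> ~send)) = {s2, s4, s6, s7}
Sat(idle & (EG ((error & send) -> ~send))) = {s4, s7}
AG (idle & (EG ((error & send) -> ~send))): greatest fixpoint, start Z0 = {s4, s7}, keep only states in Sat with every successor in Z. Already a fixed point.
Sat(AG (idle & (EG ((error & send) -> ~send)))) = {s4, s7}

{s4, s7}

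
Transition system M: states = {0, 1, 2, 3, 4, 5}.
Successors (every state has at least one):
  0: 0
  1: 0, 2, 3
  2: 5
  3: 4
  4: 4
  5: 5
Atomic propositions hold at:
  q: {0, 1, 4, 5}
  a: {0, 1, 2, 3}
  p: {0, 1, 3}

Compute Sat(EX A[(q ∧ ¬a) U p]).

Sat(¬a) = {4, 5}
Sat(q ∧ ¬a) = {4, 5}
A[(q ∧ ¬a) U p]: least fixpoint, start Z0 = Sat(p) = {0, 1, 3}, add states in Sat(q ∧ ¬a) with every successor in Z. Already a fixed point.
Sat(A[(q ∧ ¬a) U p]) = {0, 1, 3}
Sat(EX A[(q ∧ ¬a) U p]) = {s : some successor in {0, 1, 3}} = {0, 1}

{0, 1}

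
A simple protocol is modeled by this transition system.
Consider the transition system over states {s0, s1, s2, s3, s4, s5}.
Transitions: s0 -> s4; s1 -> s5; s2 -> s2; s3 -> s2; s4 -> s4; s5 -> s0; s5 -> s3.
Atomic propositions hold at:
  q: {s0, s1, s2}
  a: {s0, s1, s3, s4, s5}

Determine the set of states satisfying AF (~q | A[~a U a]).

Sat(~q) = {s3, s4, s5}
Sat(~a) = {s2}
A[~a U a]: least fixpoint, start Z0 = Sat(a) = {s0, s1, s3, s4, s5}, add states in Sat(~a) with every successor in Z. Already a fixed point.
Sat(A[~a U a]) = {s0, s1, s3, s4, s5}
Sat(~q | A[~a U a]) = {s0, s1, s3, s4, s5}
AF (~q | A[~a U a]): least fixpoint, start Z0 = {s0, s1, s3, s4, s5}, add states with every successor in Z. Already a fixed point.
Sat(AF (~q | A[~a U a])) = {s0, s1, s3, s4, s5}

{s0, s1, s3, s4, s5}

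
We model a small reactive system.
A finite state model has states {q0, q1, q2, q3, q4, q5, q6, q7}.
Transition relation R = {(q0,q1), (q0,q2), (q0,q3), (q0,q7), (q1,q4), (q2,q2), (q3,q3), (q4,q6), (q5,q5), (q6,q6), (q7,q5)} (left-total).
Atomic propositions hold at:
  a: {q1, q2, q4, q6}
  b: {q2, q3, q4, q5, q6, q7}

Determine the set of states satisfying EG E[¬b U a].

{q0, q1, q2, q4, q6}

Sat(¬b) = {q0, q1}
E[¬b U a]: least fixpoint, start Z0 = Sat(a) = {q1, q2, q4, q6}, add states in Sat(¬b) with some successor in Z. Z1 = {q0, q1, q2, q4, q6}; fixed.
Sat(E[¬b U a]) = {q0, q1, q2, q4, q6}
EG E[¬b U a]: greatest fixpoint, start Z0 = {q0, q1, q2, q4, q6}, keep only states in Sat with some successor in Z. Already a fixed point.
Sat(EG E[¬b U a]) = {q0, q1, q2, q4, q6}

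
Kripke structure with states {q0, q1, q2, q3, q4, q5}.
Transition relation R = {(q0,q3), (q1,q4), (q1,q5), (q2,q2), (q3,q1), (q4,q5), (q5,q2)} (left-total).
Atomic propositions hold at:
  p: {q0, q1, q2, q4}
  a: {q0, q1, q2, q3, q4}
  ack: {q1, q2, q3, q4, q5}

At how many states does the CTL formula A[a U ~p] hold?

5

Sat(~p) = {q3, q5}
A[a U ~p]: least fixpoint, start Z0 = Sat(~p) = {q3, q5}, add states in Sat(a) with every successor in Z. Z1 = {q0, q3, q4, q5}; Z2 = {q0, q1, q3, q4, q5}; fixed.
Sat(A[a U ~p]) = {q0, q1, q3, q4, q5}
|Sat(A[a U ~p])| = |{q0, q1, q3, q4, q5}| = 5.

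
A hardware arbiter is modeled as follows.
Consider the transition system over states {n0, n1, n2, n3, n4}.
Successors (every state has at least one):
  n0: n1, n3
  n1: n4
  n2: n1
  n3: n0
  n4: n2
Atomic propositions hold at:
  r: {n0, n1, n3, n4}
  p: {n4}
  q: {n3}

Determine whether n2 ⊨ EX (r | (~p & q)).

Yes

Sat(~p) = {n0, n1, n2, n3}
Sat(~p & q) = {n3}
Sat(r | (~p & q)) = {n0, n1, n3, n4}
Sat(EX (r | (~p & q))) = {s : some successor in {n0, n1, n3, n4}} = {n0, n1, n2, n3}
n2 ∈ Sat(EX (r | (~p & q))) = {n0, n1, n2, n3}, so the formula holds at n2.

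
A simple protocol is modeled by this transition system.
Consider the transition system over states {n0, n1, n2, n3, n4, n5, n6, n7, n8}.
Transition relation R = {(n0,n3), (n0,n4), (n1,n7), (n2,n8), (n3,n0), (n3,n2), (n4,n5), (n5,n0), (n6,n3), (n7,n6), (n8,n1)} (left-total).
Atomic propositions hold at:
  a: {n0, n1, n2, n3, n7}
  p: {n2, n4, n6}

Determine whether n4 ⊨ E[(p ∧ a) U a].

Sat(p ∧ a) = {n2}
E[(p ∧ a) U a]: least fixpoint, start Z0 = Sat(a) = {n0, n1, n2, n3, n7}, add states in Sat(p ∧ a) with some successor in Z. Already a fixed point.
Sat(E[(p ∧ a) U a]) = {n0, n1, n2, n3, n7}
n4 ∉ Sat(E[(p ∧ a) U a]) = {n0, n1, n2, n3, n7}, so the formula does not hold at n4.

No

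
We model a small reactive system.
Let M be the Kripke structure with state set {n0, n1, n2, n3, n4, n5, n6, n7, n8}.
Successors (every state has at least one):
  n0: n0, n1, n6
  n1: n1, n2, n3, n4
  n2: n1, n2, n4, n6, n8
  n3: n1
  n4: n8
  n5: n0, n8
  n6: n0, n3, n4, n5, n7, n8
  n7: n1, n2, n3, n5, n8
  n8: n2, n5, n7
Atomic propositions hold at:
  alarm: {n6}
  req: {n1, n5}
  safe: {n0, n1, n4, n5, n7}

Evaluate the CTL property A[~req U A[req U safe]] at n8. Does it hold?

No

Sat(~req) = {n0, n2, n3, n4, n6, n7, n8}
A[req U safe]: least fixpoint, start Z0 = Sat(safe) = {n0, n1, n4, n5, n7}, add states in Sat(req) with every successor in Z. Already a fixed point.
Sat(A[req U safe]) = {n0, n1, n4, n5, n7}
A[~req U A[req U safe]]: least fixpoint, start Z0 = Sat(A[req U safe]) = {n0, n1, n4, n5, n7}, add states in Sat(~req) with every successor in Z. Z1 = {n0, n1, n3, n4, n5, n7}; fixed.
Sat(A[~req U A[req U safe]]) = {n0, n1, n3, n4, n5, n7}
n8 ∉ Sat(A[~req U A[req U safe]]) = {n0, n1, n3, n4, n5, n7}, so the formula does not hold at n8.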